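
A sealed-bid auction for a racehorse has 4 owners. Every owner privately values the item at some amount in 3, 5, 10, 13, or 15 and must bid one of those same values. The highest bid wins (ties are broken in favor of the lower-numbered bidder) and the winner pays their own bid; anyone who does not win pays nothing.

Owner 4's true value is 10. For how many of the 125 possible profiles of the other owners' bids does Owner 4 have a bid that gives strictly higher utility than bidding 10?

Others bid (3, 3, 3): truth gives 0; bid 5 gives 5 > 0. Violating.
Others bid (3, 3, 5): truth gives 0; no alternative beats it.
Others bid (3, 3, 10): truth gives 0; no alternative beats it.
(Checking all 125 profiles: 1 has a profitable deviation, 124 do not.)

1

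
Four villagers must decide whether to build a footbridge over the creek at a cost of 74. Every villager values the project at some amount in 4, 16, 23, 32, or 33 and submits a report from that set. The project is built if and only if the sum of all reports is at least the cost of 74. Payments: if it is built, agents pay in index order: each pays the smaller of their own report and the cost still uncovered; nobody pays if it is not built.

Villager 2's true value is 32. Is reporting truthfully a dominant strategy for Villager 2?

Consider the case where Villager 1 reports 4, Villager 3 reports 16 and Villager 4 reports 32.
Truthful report 32: project built, pays 32, utility 32 - 32 = 0.
Report 23 instead: project built, pays 23, utility 32 - 23 = 9.
Since 9 > 0, reporting 23 is strictly better here, so truthful reporting is not dominant.

No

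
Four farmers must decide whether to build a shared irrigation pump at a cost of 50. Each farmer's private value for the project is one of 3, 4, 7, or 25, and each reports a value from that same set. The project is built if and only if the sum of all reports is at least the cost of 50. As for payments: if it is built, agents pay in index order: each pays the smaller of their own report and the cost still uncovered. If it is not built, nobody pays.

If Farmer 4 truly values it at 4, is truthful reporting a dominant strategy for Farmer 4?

Check each profile of the others' reports and compare truth against every alternative report.
Others report (3, 25, 25): truth gives 4, best alternative gives 4.
Others report (4, 25, 25): truth gives 4, best alternative gives 4.
Others report (7, 25, 25): truth gives 4, best alternative gives 4.
Others report (25, 3, 25): truth gives 4, best alternative gives 4.
Others report (25, 4, 25): truth gives 4, best alternative gives 4.
Others report (25, 7, 25): truth gives 4, best alternative gives 4.
(Remaining 58 profiles checked similarly; truth is weakly best in each.)
In every case the truthful report is at least as good as any alternative, so it is a dominant strategy.

Yes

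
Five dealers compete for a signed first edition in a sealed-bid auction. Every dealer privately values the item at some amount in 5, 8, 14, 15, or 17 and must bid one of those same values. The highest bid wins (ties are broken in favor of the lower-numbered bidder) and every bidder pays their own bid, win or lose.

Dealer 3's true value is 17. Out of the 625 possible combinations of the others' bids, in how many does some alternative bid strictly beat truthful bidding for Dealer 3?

369

Others bid (5, 5, 5, 5): truth gives 0; bid 8 gives 9 > 0. Violating.
Others bid (5, 5, 5, 8): truth gives 0; bid 8 gives 9 > 0. Violating.
Others bid (5, 5, 5, 14): truth gives 0; bid 14 gives 3 > 0. Violating.
Others bid (5, 5, 5, 15): truth gives 0; bid 15 gives 2 > 0. Violating.
Others bid (5, 5, 5, 17): truth gives 0; no alternative beats it.
Others bid (5, 5, 8, 17): truth gives 0; no alternative beats it.
(Checking all 625 profiles: 369 have a profitable deviation, 256 do not.)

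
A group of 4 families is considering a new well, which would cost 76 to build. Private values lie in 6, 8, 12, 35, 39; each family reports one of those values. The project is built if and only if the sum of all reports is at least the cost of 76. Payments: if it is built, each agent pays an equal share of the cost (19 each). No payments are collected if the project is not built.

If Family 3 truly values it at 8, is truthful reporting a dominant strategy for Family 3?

Check each profile of the others' reports and compare truth against every alternative report.
Others report (6, 35, 35): truth gives -11, best alternative gives -11.
Others report (6, 35, 39): truth gives -11, best alternative gives -11.
Others report (6, 39, 35): truth gives -11, best alternative gives -11.
Others report (6, 39, 39): truth gives -11, best alternative gives -11.
Others report (8, 35, 35): truth gives -11, best alternative gives -11.
Others report (8, 35, 39): truth gives -11, best alternative gives -11.
(Remaining 119 profiles checked similarly; truth is weakly best in each.)
In every case the truthful report is at least as good as any alternative, so it is a dominant strategy.

Yes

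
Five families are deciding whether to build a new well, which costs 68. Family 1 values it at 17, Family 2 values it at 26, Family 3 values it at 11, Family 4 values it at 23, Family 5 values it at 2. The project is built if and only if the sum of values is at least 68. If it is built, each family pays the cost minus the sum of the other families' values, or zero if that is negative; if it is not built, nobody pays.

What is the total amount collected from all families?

Total value 79 ≥ cost 68, so it is built.
Family 1: others sum to 62; max(0, 68 - 62) = 6.
Family 2: others sum to 53; max(0, 68 - 53) = 15.
Family 3: others sum to 68; max(0, 68 - 68) = 0.
Family 4: others sum to 56; max(0, 68 - 56) = 12.
Family 5: others sum to 77; max(0, 68 - 77) = 0.
Total collected = 6 + 15 + 0 + 12 + 0 = 33.

33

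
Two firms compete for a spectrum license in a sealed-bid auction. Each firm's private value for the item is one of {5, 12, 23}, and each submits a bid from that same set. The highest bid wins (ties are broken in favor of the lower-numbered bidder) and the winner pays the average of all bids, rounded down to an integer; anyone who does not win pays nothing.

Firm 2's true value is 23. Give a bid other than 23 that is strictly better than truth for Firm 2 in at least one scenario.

Suppose Firm 1 bids 5.
Bid 23: wins, pays 14, utility 23 - 14 = 9.
Bid 12: wins, pays 8, utility 23 - 8 = 15.
So bidding 12 beats truth here (15 > 9).

12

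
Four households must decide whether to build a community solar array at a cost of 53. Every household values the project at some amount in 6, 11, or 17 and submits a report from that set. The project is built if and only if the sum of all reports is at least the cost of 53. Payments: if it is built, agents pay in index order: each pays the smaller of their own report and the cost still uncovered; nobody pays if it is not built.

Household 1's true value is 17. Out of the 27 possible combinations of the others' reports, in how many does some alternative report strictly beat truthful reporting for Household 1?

Others report (11, 17, 17): truth gives 0; report 11 gives 6 > 0. Violating.
Others report (17, 11, 17): truth gives 0; report 11 gives 6 > 0. Violating.
Others report (17, 17, 11): truth gives 0; report 11 gives 6 > 0. Violating.
Others report (17, 17, 17): truth gives 0; report 6 gives 11 > 0. Violating.
Others report (6, 6, 6): truth gives 0; no alternative beats it.
Others report (6, 6, 11): truth gives 0; no alternative beats it.
(Checking all 27 profiles: 4 have a profitable deviation, 23 do not.)

4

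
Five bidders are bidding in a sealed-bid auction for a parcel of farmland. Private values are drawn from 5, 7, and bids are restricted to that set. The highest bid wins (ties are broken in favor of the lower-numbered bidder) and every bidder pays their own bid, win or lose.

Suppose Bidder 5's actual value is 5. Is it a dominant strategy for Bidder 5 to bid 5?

No

Consider the case where Bidder 1 bids 5, Bidder 2 bids 5, Bidder 3 bids 5 and Bidder 4 bids 5.
Truthful bid 5: loses but pays 5, utility -5.
Bid 7 instead: wins, pays 7, utility 5 - 7 = -2.
Since -2 > -5, bidding 7 is strictly better here, so truthful bidding is not dominant.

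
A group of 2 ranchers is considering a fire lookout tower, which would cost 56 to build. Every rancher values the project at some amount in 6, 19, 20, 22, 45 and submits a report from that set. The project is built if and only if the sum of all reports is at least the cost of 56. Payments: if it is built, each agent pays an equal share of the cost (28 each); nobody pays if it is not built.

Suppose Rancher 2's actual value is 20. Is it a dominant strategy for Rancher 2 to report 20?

No

Consider the case where Rancher 1 reports 45.
Truthful report 20: project built, pays 28, utility 20 - 28 = -8.
Report 6 instead: project not built, utility 0.
Since 0 > -8, reporting 6 is strictly better here, so truthful reporting is not dominant.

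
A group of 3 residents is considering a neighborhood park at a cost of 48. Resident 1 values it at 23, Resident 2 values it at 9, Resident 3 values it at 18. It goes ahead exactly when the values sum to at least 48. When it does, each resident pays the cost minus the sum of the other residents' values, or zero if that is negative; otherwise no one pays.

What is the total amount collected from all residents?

44

Total value 50 ≥ cost 48, so it is built.
Resident 1: others sum to 27; max(0, 48 - 27) = 21.
Resident 2: others sum to 41; max(0, 48 - 41) = 7.
Resident 3: others sum to 32; max(0, 48 - 32) = 16.
Total collected = 21 + 7 + 16 = 44.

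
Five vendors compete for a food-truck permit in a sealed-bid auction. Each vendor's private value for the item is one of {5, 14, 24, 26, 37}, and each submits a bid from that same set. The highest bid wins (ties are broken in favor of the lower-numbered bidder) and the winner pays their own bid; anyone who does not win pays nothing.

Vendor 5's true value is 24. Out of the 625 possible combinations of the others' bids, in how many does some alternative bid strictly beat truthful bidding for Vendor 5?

Others bid (5, 5, 5, 5): truth gives 0; bid 14 gives 10 > 0. Violating.
Others bid (5, 5, 5, 14): truth gives 0; no alternative beats it.
Others bid (5, 5, 5, 24): truth gives 0; no alternative beats it.
(Checking all 625 profiles: 1 has a profitable deviation, 624 do not.)

1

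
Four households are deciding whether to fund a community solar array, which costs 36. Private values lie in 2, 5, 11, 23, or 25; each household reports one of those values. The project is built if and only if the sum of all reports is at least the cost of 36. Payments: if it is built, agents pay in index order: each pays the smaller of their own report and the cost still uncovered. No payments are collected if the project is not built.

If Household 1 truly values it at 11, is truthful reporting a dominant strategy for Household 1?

No

Consider the case where Household 2 reports 2, Household 3 reports 5 and Household 4 reports 25.
Truthful report 11: project built, pays 11, utility 11 - 11 = 0.
Report 5 instead: project built, pays 5, utility 11 - 5 = 6.
Since 6 > 0, reporting 5 is strictly better here, so truthful reporting is not dominant.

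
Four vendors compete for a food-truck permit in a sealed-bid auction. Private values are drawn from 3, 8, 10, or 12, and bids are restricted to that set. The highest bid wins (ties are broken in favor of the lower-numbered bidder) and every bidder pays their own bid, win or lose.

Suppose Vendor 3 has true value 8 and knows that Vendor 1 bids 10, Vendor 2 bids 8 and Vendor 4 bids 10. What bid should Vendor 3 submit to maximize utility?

3

Bid 3: loses but pays 3, utility -3.
Bid 8: loses but pays 8, utility -8.
Bid 10: loses but pays 10, utility -10.
Bid 12: wins, pays 12, utility 8 - 12 = -4.
The best choice is 3 with utility -3.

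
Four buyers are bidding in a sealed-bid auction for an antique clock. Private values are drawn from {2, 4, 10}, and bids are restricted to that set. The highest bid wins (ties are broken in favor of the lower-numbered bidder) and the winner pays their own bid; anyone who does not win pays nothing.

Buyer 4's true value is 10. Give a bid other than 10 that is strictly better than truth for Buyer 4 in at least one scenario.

4

Suppose Buyer 1 bids 2, Buyer 2 bids 2 and Buyer 3 bids 2.
Bid 10: wins, pays 10, utility 10 - 10 = 0.
Bid 4: wins, pays 4, utility 10 - 4 = 6.
So bidding 4 beats truth here (6 > 0).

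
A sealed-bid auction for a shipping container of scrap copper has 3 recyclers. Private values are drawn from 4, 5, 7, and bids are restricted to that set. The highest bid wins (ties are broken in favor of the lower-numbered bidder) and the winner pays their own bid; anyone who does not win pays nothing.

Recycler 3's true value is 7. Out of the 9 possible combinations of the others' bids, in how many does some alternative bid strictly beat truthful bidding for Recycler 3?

Others bid (4, 4): truth gives 0; bid 5 gives 2 > 0. Violating.
Others bid (4, 5): truth gives 0; no alternative beats it.
Others bid (4, 7): truth gives 0; no alternative beats it.
(Checking all 9 profiles: 1 has a profitable deviation, 8 do not.)

1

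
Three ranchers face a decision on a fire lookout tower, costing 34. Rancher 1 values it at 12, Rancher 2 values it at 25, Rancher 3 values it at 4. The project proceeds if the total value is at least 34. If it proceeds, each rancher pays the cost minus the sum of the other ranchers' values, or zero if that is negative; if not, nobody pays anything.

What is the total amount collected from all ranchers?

23

Total value 41 ≥ cost 34, so it is built.
Rancher 1: others sum to 29; max(0, 34 - 29) = 5.
Rancher 2: others sum to 16; max(0, 34 - 16) = 18.
Rancher 3: others sum to 37; max(0, 34 - 37) = 0.
Total collected = 5 + 18 + 0 = 23.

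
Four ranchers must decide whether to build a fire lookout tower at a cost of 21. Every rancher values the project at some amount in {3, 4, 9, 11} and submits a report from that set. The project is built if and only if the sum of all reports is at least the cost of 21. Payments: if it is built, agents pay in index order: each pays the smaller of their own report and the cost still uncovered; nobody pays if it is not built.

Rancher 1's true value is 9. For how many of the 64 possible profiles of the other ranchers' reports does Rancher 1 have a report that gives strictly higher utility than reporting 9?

Others report (3, 3, 11): truth gives 0; report 4 gives 5 > 0. Violating.
Others report (3, 4, 11): truth gives 0; report 3 gives 6 > 0. Violating.
Others report (3, 9, 9): truth gives 0; report 3 gives 6 > 0. Violating.
Others report (3, 9, 11): truth gives 0; report 3 gives 6 > 0. Violating.
Others report (3, 3, 3): truth gives 0; no alternative beats it.
Others report (3, 3, 4): truth gives 0; no alternative beats it.
(Checking all 64 profiles: 47 have a profitable deviation, 17 do not.)

47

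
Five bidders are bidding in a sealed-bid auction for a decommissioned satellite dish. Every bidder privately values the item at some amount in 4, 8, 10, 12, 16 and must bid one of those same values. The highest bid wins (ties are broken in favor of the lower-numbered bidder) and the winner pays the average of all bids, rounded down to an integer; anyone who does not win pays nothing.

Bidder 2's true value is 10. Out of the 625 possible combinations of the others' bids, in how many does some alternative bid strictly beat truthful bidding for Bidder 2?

Others bid (4, 4, 4, 4): truth gives 5; bid 8 gives 6 > 5. Violating.
Others bid (4, 4, 4, 8): truth gives 4; bid 8 gives 5 > 4. Violating.
Others bid (4, 4, 4, 12): truth gives 0; bid 12 gives 3 > 0. Violating.
Others bid (4, 4, 4, 16): truth gives 0; bid 16 gives 2 > 0. Violating.
Others bid (4, 4, 4, 10): truth gives 4; no alternative beats it.
Others bid (4, 4, 8, 8): truth gives 4; no alternative beats it.
(Checking all 625 profiles: 121 have a profitable deviation, 504 do not.)

121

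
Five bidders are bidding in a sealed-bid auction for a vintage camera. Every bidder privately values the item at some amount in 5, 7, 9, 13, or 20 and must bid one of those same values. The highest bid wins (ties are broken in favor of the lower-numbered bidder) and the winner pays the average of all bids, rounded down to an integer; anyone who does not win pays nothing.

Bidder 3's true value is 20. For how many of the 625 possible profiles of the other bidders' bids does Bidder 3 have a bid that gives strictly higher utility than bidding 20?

Others bid (5, 5, 5, 5): truth gives 12; bid 7 gives 15 > 12. Violating.
Others bid (5, 5, 5, 7): truth gives 12; bid 7 gives 15 > 12. Violating.
Others bid (5, 5, 5, 9): truth gives 12; bid 9 gives 14 > 12. Violating.
Others bid (5, 5, 5, 13): truth gives 11; bid 13 gives 12 > 11. Violating.
Others bid (5, 5, 5, 20): truth gives 9; no alternative beats it.
Others bid (5, 5, 7, 20): truth gives 9; no alternative beats it.
(Checking all 625 profiles: 144 have a profitable deviation, 481 do not.)

144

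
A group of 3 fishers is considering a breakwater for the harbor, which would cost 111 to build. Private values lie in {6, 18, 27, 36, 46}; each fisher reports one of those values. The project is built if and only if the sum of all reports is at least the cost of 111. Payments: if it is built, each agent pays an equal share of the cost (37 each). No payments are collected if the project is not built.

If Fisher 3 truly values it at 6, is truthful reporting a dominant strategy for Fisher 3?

Yes

Check each profile of the others' reports and compare truth against every alternative report.
Others report (6, 6): truth gives 0, best alternative gives 0.
Others report (6, 18): truth gives 0, best alternative gives 0.
Others report (6, 27): truth gives 0, best alternative gives 0.
Others report (6, 36): truth gives 0, best alternative gives 0.
Others report (6, 46): truth gives 0, best alternative gives 0.
Others report (18, 6): truth gives 0, best alternative gives 0.
(Remaining 19 profiles checked similarly; truth is weakly best in each.)
In every case the truthful report is at least as good as any alternative, so it is a dominant strategy.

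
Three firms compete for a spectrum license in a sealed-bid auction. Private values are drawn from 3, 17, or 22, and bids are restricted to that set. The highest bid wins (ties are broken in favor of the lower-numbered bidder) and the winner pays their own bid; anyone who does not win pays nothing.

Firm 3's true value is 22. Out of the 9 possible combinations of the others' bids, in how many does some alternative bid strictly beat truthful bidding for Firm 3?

Others bid (3, 3): truth gives 0; bid 17 gives 5 > 0. Violating.
Others bid (3, 17): truth gives 0; no alternative beats it.
Others bid (3, 22): truth gives 0; no alternative beats it.
(Checking all 9 profiles: 1 has a profitable deviation, 8 do not.)

1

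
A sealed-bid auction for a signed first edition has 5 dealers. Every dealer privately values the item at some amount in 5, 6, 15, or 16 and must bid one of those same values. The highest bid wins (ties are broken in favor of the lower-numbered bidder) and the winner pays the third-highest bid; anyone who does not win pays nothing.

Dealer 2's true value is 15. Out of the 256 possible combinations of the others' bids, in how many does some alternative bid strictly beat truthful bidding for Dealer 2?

Others bid (5, 5, 5, 16): truth gives 0; bid 16 gives 10 > 0. Violating.
Others bid (5, 5, 6, 16): truth gives 0; bid 16 gives 9 > 0. Violating.
Others bid (5, 5, 16, 5): truth gives 0; bid 16 gives 10 > 0. Violating.
Others bid (5, 5, 16, 6): truth gives 0; bid 16 gives 9 > 0. Violating.
Others bid (5, 5, 5, 5): truth gives 10; no alternative beats it.
Others bid (5, 5, 5, 6): truth gives 10; no alternative beats it.
(Checking all 256 profiles: 32 have a profitable deviation, 224 do not.)

32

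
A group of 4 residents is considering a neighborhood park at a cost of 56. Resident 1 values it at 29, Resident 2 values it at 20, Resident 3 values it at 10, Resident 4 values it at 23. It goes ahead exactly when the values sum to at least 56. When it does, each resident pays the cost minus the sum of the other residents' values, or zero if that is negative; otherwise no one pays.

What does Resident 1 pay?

3

Total value 82 ≥ cost 56, so the project is built.
The other residents' values sum to 53.
Cost minus that sum is 56 - 53 = 3.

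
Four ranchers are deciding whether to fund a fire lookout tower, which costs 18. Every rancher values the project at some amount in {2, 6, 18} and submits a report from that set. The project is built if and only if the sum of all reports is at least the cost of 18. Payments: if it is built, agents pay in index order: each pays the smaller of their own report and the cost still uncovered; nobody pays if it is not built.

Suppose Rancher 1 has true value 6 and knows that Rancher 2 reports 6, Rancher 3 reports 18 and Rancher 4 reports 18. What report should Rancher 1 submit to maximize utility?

Report 2: project built, pays 2, utility 6 - 2 = 4.
Report 6: project built, pays 6, utility 6 - 6 = 0.
Report 18: project built, pays 18, utility 6 - 18 = -12.
The best choice is 2 with utility 4.

2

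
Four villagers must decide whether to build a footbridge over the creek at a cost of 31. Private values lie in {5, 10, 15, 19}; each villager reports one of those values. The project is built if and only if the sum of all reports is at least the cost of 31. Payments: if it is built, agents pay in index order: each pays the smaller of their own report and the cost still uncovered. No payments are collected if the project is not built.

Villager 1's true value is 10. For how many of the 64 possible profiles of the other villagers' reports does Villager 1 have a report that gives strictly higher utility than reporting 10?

54

Others report (5, 5, 19): truth gives 0; report 5 gives 5 > 0. Violating.
Others report (5, 10, 15): truth gives 0; report 5 gives 5 > 0. Violating.
Others report (5, 10, 19): truth gives 0; report 5 gives 5 > 0. Violating.
Others report (5, 15, 10): truth gives 0; report 5 gives 5 > 0. Violating.
Others report (5, 5, 5): truth gives 0; no alternative beats it.
Others report (5, 5, 10): truth gives 0; no alternative beats it.
(Checking all 64 profiles: 54 have a profitable deviation, 10 do not.)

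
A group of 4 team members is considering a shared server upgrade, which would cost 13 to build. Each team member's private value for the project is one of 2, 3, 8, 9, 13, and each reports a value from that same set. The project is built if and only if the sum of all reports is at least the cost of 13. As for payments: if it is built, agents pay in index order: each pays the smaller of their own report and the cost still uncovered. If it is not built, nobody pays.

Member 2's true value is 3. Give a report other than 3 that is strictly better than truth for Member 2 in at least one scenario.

Suppose Member 1 reports 2, Member 3 reports 2 and Member 4 reports 8.
Report 3: project built, pays 3, utility 3 - 3 = 0.
Report 2: project built, pays 2, utility 3 - 2 = 1.
So reporting 2 beats truth here (1 > 0).

2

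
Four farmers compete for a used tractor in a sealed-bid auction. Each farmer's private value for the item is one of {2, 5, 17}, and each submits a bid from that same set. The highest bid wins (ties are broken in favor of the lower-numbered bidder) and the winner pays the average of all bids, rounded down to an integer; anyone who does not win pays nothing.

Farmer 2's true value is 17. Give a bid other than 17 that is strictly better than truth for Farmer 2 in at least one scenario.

5

Suppose Farmer 1 bids 2, Farmer 3 bids 2 and Farmer 4 bids 2.
Bid 17: wins, pays 5, utility 17 - 5 = 12.
Bid 5: wins, pays 2, utility 17 - 2 = 15.
So bidding 5 beats truth here (15 > 12).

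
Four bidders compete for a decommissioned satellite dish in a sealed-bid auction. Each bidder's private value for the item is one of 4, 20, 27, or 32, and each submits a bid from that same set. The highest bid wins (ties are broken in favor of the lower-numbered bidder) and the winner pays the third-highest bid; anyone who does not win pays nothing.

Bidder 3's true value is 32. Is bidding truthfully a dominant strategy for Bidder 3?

Yes

Check each profile of the others' bids and compare truth against every alternative bid.
Others bid (4, 4, 32): truth gives 28, best alternative gives 0.
Others bid (4, 27, 4): truth gives 28, best alternative gives 0.
Others bid (27, 4, 4): truth gives 28, best alternative gives 0.
Others bid (4, 20, 32): truth gives 12, best alternative gives 0.
Others bid (4, 27, 20): truth gives 12, best alternative gives 0.
Others bid (20, 4, 32): truth gives 12, best alternative gives 0.
(Remaining 58 profiles checked similarly; truth is weakly best in each.)
In every case the truthful bid is at least as good as any alternative, so it is a dominant strategy.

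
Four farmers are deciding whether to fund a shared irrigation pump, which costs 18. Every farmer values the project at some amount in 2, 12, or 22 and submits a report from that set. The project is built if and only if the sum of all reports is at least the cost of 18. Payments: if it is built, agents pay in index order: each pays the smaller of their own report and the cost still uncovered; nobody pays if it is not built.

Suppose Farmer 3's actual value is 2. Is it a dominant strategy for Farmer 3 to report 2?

Yes

Check each profile of the others' reports and compare truth against every alternative report.
Others report (2, 2, 2): truth gives 0, best alternative gives -10.
Others report (2, 2, 12): truth gives 0, best alternative gives -10.
Others report (2, 2, 22): truth gives 0, best alternative gives -10.
Others report (2, 12, 2): truth gives 0, best alternative gives -2.
Others report (2, 12, 12): truth gives 0, best alternative gives -2.
Others report (2, 12, 22): truth gives 0, best alternative gives -2.
(Remaining 21 profiles checked similarly; truth is weakly best in each.)
In every case the truthful report is at least as good as any alternative, so it is a dominant strategy.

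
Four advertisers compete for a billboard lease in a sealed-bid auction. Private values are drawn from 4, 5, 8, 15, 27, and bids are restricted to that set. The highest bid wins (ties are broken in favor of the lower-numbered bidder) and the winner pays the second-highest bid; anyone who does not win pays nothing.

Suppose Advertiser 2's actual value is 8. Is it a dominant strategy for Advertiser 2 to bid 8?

Check each profile of the others' bids and compare truth against every alternative bid.
Others bid (4, 4, 4): truth gives 4, best alternative gives 4.
Others bid (4, 4, 5): truth gives 3, best alternative gives 3.
Others bid (4, 5, 4): truth gives 3, best alternative gives 3.
Others bid (4, 5, 5): truth gives 3, best alternative gives 3.
Others bid (5, 4, 4): truth gives 3, best alternative gives 3.
Others bid (5, 4, 5): truth gives 3, best alternative gives 3.
(Remaining 119 profiles checked similarly; truth is weakly best in each.)
In every case the truthful bid is at least as good as any alternative, so it is a dominant strategy.

Yes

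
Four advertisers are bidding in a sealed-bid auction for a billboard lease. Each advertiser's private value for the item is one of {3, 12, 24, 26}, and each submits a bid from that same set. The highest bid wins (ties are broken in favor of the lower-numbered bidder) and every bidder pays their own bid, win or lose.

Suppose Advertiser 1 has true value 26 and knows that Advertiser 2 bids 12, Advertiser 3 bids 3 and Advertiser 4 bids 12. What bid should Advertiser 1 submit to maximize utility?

Bid 3: loses but pays 3, utility -3.
Bid 12: wins, pays 12, utility 26 - 12 = 14.
Bid 24: wins, pays 24, utility 26 - 24 = 2.
Bid 26: wins, pays 26, utility 26 - 26 = 0.
The best choice is 12 with utility 14.

12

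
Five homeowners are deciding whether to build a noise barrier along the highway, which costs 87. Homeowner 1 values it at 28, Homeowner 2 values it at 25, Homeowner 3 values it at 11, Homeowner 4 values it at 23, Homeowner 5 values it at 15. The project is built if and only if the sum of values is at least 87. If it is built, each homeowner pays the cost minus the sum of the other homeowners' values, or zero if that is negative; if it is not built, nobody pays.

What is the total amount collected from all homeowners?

31

Total value 102 ≥ cost 87, so it is built.
Homeowner 1: others sum to 74; max(0, 87 - 74) = 13.
Homeowner 2: others sum to 77; max(0, 87 - 77) = 10.
Homeowner 3: others sum to 91; max(0, 87 - 91) = 0.
Homeowner 4: others sum to 79; max(0, 87 - 79) = 8.
Homeowner 5: others sum to 87; max(0, 87 - 87) = 0.
Total collected = 13 + 10 + 0 + 8 + 0 = 31.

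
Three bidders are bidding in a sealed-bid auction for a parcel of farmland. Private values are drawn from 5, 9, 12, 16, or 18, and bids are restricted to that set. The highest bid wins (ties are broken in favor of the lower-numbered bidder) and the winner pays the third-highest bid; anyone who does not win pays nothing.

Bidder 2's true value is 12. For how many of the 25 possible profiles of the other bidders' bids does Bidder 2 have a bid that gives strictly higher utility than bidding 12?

8

Others bid (5, 16): truth gives 0; bid 16 gives 7 > 0. Violating.
Others bid (5, 18): truth gives 0; bid 18 gives 7 > 0. Violating.
Others bid (9, 16): truth gives 0; bid 16 gives 3 > 0. Violating.
Others bid (9, 18): truth gives 0; bid 18 gives 3 > 0. Violating.
Others bid (5, 5): truth gives 7; no alternative beats it.
Others bid (5, 9): truth gives 7; no alternative beats it.
(Checking all 25 profiles: 8 have a profitable deviation, 17 do not.)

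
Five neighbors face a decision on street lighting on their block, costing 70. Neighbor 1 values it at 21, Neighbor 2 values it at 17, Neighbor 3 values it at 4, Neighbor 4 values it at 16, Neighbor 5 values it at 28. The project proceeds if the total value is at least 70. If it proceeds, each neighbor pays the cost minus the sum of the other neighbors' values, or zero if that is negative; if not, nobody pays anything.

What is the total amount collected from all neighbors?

Total value 86 ≥ cost 70, so it is built.
Neighbor 1: others sum to 65; max(0, 70 - 65) = 5.
Neighbor 2: others sum to 69; max(0, 70 - 69) = 1.
Neighbor 3: others sum to 82; max(0, 70 - 82) = 0.
Neighbor 4: others sum to 70; max(0, 70 - 70) = 0.
Neighbor 5: others sum to 58; max(0, 70 - 58) = 12.
Total collected = 5 + 1 + 0 + 0 + 12 = 18.

18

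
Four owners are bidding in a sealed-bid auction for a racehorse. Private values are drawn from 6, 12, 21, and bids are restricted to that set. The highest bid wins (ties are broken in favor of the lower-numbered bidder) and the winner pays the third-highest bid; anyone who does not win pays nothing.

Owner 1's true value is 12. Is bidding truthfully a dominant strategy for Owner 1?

Consider the case where Owner 2 bids 6, Owner 3 bids 6 and Owner 4 bids 21.
Truthful bid 12: loses, pays 0, utility 0.
Bid 21 instead: wins, pays 6, utility 12 - 6 = 6.
Since 6 > 0, bidding 21 is strictly better here, so truthful bidding is not dominant.

No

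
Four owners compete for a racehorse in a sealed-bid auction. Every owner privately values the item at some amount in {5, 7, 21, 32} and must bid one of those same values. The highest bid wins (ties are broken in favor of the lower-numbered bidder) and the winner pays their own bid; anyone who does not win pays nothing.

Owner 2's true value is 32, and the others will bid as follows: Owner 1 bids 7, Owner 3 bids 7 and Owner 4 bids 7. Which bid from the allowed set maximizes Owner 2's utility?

21

Bid 5: loses, pays 0, utility 0.
Bid 7: loses, pays 0, utility 0.
Bid 21: wins, pays 21, utility 32 - 21 = 11.
Bid 32: wins, pays 32, utility 32 - 32 = 0.
The best choice is 21 with utility 11.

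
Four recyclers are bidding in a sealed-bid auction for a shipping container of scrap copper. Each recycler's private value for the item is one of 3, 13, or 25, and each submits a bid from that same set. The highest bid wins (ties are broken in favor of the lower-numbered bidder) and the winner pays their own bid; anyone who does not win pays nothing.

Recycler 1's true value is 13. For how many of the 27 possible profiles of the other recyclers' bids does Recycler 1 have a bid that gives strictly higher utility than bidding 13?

1

Others bid (3, 3, 3): truth gives 0; bid 3 gives 10 > 0. Violating.
Others bid (3, 3, 13): truth gives 0; no alternative beats it.
Others bid (3, 3, 25): truth gives 0; no alternative beats it.
(Checking all 27 profiles: 1 has a profitable deviation, 26 do not.)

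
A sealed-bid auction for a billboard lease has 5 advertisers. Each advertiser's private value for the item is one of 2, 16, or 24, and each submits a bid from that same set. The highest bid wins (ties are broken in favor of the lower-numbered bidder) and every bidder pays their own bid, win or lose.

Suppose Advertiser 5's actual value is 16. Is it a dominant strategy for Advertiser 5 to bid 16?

No

Consider the case where Advertiser 1 bids 2, Advertiser 2 bids 2, Advertiser 3 bids 2 and Advertiser 4 bids 16.
Truthful bid 16: loses but pays 16, utility -16.
Bid 2 instead: loses but pays 2, utility -2.
Since -2 > -16, bidding 2 is strictly better here, so truthful bidding is not dominant.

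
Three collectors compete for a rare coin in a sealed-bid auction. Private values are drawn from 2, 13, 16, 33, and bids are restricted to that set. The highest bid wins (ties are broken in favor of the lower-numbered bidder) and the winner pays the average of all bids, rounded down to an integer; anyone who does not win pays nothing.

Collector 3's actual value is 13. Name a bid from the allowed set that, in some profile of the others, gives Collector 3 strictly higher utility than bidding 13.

Suppose Collector 1 bids 2 and Collector 2 bids 13.
Bid 13: loses, pays 0, utility 0.
Bid 16: wins, pays 10, utility 13 - 10 = 3.
So bidding 16 beats truth here (3 > 0).

16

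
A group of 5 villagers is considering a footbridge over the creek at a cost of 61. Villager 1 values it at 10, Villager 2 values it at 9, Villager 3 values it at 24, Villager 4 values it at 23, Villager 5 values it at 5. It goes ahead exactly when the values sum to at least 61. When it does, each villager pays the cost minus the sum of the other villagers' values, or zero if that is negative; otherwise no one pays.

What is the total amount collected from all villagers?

27

Total value 71 ≥ cost 61, so it is built.
Villager 1: others sum to 61; max(0, 61 - 61) = 0.
Villager 2: others sum to 62; max(0, 61 - 62) = 0.
Villager 3: others sum to 47; max(0, 61 - 47) = 14.
Villager 4: others sum to 48; max(0, 61 - 48) = 13.
Villager 5: others sum to 66; max(0, 61 - 66) = 0.
Total collected = 0 + 0 + 14 + 13 + 0 = 27.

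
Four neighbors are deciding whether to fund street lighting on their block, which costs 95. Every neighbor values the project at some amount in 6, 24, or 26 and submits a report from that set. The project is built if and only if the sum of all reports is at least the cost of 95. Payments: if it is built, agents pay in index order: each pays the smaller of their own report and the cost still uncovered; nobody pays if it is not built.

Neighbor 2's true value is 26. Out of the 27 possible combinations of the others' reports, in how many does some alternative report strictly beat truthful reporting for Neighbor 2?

Others report (24, 24, 24): truth gives 0; report 24 gives 2 > 0. Violating.
Others report (24, 24, 26): truth gives 0; report 24 gives 2 > 0. Violating.
Others report (24, 26, 24): truth gives 0; report 24 gives 2 > 0. Violating.
Others report (24, 26, 26): truth gives 0; report 24 gives 2 > 0. Violating.
Others report (6, 6, 6): truth gives 0; no alternative beats it.
Others report (6, 6, 24): truth gives 0; no alternative beats it.
(Checking all 27 profiles: 8 have a profitable deviation, 19 do not.)

8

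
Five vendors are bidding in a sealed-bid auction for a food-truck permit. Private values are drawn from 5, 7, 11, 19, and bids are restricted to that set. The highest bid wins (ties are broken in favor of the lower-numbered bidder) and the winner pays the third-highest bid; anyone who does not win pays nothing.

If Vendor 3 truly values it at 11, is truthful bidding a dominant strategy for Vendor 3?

No

Consider the case where Vendor 1 bids 5, Vendor 2 bids 5, Vendor 4 bids 5 and Vendor 5 bids 19.
Truthful bid 11: loses, pays 0, utility 0.
Bid 19 instead: wins, pays 5, utility 11 - 5 = 6.
Since 6 > 0, bidding 19 is strictly better here, so truthful bidding is not dominant.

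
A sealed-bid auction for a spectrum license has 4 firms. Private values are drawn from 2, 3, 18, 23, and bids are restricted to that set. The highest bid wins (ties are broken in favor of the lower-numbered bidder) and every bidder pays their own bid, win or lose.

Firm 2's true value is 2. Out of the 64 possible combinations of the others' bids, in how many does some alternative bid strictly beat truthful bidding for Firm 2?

4

Others bid (2, 2, 2): truth gives -2; bid 3 gives -1 > -2. Violating.
Others bid (2, 2, 3): truth gives -2; bid 3 gives -1 > -2. Violating.
Others bid (2, 3, 2): truth gives -2; bid 3 gives -1 > -2. Violating.
Others bid (2, 3, 3): truth gives -2; bid 3 gives -1 > -2. Violating.
Others bid (2, 2, 18): truth gives -2; no alternative beats it.
Others bid (2, 2, 23): truth gives -2; no alternative beats it.
(Checking all 64 profiles: 4 have a profitable deviation, 60 do not.)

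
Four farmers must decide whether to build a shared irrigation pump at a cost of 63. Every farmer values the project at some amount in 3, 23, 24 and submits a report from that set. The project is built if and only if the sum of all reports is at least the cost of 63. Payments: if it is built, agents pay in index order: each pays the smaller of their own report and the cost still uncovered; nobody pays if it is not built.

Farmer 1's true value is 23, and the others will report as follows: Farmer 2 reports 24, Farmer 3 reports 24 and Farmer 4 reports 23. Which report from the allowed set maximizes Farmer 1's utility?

3

Report 3: project built, pays 3, utility 23 - 3 = 20.
Report 23: project built, pays 23, utility 23 - 23 = 0.
Report 24: project built, pays 24, utility 23 - 24 = -1.
The best choice is 3 with utility 20.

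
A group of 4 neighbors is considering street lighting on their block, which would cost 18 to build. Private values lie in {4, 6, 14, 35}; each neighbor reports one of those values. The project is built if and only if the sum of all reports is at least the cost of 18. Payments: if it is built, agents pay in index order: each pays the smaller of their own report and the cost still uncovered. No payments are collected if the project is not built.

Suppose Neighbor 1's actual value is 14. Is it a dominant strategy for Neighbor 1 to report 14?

Consider the case where Neighbor 2 reports 4, Neighbor 3 reports 4 and Neighbor 4 reports 4.
Truthful report 14: project built, pays 14, utility 14 - 14 = 0.
Report 6 instead: project built, pays 6, utility 14 - 6 = 8.
Since 8 > 0, reporting 6 is strictly better here, so truthful reporting is not dominant.

No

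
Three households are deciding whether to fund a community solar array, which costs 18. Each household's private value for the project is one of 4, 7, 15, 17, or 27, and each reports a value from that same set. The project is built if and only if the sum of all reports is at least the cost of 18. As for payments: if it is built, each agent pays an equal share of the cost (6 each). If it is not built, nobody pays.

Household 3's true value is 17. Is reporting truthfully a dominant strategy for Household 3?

Check each profile of the others' reports and compare truth against every alternative report.
Others report (4, 4): truth gives 11, best alternative gives 11.
Others report (4, 7): truth gives 11, best alternative gives 11.
Others report (4, 15): truth gives 11, best alternative gives 11.
Others report (4, 17): truth gives 11, best alternative gives 11.
Others report (4, 27): truth gives 11, best alternative gives 11.
Others report (7, 4): truth gives 11, best alternative gives 11.
(Remaining 19 profiles checked similarly; truth is weakly best in each.)
In every case the truthful report is at least as good as any alternative, so it is a dominant strategy.

Yes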